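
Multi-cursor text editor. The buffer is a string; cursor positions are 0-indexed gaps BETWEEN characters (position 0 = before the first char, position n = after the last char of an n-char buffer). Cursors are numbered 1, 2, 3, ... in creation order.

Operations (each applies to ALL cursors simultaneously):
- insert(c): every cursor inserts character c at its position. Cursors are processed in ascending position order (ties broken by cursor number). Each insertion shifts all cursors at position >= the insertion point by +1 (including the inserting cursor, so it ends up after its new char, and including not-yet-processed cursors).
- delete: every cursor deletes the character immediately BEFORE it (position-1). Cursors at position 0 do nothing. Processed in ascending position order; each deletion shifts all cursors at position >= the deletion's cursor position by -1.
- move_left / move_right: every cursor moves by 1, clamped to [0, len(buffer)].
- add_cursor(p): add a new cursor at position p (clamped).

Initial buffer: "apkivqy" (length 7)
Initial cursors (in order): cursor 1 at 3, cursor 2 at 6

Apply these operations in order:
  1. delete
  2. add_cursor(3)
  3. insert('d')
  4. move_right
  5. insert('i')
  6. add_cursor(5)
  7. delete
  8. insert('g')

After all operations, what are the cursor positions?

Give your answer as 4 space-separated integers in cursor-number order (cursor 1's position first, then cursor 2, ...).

Answer: 5 11 8 5

Derivation:
After op 1 (delete): buffer="apivy" (len 5), cursors c1@2 c2@4, authorship .....
After op 2 (add_cursor(3)): buffer="apivy" (len 5), cursors c1@2 c3@3 c2@4, authorship .....
After op 3 (insert('d')): buffer="apdidvdy" (len 8), cursors c1@3 c3@5 c2@7, authorship ..1.3.2.
After op 4 (move_right): buffer="apdidvdy" (len 8), cursors c1@4 c3@6 c2@8, authorship ..1.3.2.
After op 5 (insert('i')): buffer="apdiidvidyi" (len 11), cursors c1@5 c3@8 c2@11, authorship ..1.13.32.2
After op 6 (add_cursor(5)): buffer="apdiidvidyi" (len 11), cursors c1@5 c4@5 c3@8 c2@11, authorship ..1.13.32.2
After op 7 (delete): buffer="apddvdy" (len 7), cursors c1@3 c4@3 c3@5 c2@7, authorship ..13.2.
After op 8 (insert('g')): buffer="apdggdvgdyg" (len 11), cursors c1@5 c4@5 c3@8 c2@11, authorship ..1143.32.2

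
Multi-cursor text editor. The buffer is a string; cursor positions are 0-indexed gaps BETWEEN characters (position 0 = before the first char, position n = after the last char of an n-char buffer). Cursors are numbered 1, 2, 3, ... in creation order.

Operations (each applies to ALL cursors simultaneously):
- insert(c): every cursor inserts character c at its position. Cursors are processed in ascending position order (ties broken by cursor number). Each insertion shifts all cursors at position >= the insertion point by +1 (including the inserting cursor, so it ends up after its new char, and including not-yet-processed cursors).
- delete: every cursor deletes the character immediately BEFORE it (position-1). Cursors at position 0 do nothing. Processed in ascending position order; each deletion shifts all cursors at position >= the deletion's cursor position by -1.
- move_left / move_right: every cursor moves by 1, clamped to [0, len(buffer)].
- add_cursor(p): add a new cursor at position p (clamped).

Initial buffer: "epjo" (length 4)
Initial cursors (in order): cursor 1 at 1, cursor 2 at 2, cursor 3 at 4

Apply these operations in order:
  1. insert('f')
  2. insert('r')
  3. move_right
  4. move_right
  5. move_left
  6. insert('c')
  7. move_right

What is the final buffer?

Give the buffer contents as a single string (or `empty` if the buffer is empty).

Answer: efrpcfrjcofcr

Derivation:
After op 1 (insert('f')): buffer="efpfjof" (len 7), cursors c1@2 c2@4 c3@7, authorship .1.2..3
After op 2 (insert('r')): buffer="efrpfrjofr" (len 10), cursors c1@3 c2@6 c3@10, authorship .11.22..33
After op 3 (move_right): buffer="efrpfrjofr" (len 10), cursors c1@4 c2@7 c3@10, authorship .11.22..33
After op 4 (move_right): buffer="efrpfrjofr" (len 10), cursors c1@5 c2@8 c3@10, authorship .11.22..33
After op 5 (move_left): buffer="efrpfrjofr" (len 10), cursors c1@4 c2@7 c3@9, authorship .11.22..33
After op 6 (insert('c')): buffer="efrpcfrjcofcr" (len 13), cursors c1@5 c2@9 c3@12, authorship .11.122.2.333
After op 7 (move_right): buffer="efrpcfrjcofcr" (len 13), cursors c1@6 c2@10 c3@13, authorship .11.122.2.333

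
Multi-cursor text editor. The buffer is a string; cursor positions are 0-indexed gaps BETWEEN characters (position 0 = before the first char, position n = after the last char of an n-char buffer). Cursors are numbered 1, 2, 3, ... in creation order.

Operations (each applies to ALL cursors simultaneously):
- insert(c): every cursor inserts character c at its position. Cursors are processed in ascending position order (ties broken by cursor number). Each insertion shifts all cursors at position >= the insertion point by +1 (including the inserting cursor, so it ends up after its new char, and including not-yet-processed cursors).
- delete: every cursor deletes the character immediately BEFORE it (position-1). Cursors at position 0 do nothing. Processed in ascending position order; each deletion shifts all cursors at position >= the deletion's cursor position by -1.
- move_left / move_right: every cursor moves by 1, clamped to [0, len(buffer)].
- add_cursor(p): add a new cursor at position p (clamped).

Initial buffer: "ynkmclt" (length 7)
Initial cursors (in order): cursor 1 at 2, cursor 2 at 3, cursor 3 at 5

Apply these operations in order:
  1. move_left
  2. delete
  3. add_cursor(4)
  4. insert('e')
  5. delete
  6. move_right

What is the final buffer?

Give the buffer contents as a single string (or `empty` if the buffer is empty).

Answer: kclt

Derivation:
After op 1 (move_left): buffer="ynkmclt" (len 7), cursors c1@1 c2@2 c3@4, authorship .......
After op 2 (delete): buffer="kclt" (len 4), cursors c1@0 c2@0 c3@1, authorship ....
After op 3 (add_cursor(4)): buffer="kclt" (len 4), cursors c1@0 c2@0 c3@1 c4@4, authorship ....
After op 4 (insert('e')): buffer="eekeclte" (len 8), cursors c1@2 c2@2 c3@4 c4@8, authorship 12.3...4
After op 5 (delete): buffer="kclt" (len 4), cursors c1@0 c2@0 c3@1 c4@4, authorship ....
After op 6 (move_right): buffer="kclt" (len 4), cursors c1@1 c2@1 c3@2 c4@4, authorship ....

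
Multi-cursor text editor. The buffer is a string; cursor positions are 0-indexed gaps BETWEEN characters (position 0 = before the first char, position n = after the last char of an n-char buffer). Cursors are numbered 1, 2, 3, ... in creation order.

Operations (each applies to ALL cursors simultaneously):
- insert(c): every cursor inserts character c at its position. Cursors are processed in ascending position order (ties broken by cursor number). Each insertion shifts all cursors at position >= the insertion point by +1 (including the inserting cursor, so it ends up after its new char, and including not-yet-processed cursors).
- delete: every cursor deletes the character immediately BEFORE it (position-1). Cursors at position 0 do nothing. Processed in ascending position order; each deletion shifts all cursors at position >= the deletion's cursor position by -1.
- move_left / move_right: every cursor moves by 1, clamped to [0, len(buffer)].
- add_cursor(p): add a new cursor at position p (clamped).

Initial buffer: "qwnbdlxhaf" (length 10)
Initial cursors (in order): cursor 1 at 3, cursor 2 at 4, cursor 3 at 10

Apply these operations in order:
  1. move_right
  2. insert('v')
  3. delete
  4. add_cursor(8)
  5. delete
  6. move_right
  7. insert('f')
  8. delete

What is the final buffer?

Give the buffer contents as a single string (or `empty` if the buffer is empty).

Answer: qwnlxa

Derivation:
After op 1 (move_right): buffer="qwnbdlxhaf" (len 10), cursors c1@4 c2@5 c3@10, authorship ..........
After op 2 (insert('v')): buffer="qwnbvdvlxhafv" (len 13), cursors c1@5 c2@7 c3@13, authorship ....1.2.....3
After op 3 (delete): buffer="qwnbdlxhaf" (len 10), cursors c1@4 c2@5 c3@10, authorship ..........
After op 4 (add_cursor(8)): buffer="qwnbdlxhaf" (len 10), cursors c1@4 c2@5 c4@8 c3@10, authorship ..........
After op 5 (delete): buffer="qwnlxa" (len 6), cursors c1@3 c2@3 c4@5 c3@6, authorship ......
After op 6 (move_right): buffer="qwnlxa" (len 6), cursors c1@4 c2@4 c3@6 c4@6, authorship ......
After op 7 (insert('f')): buffer="qwnlffxaff" (len 10), cursors c1@6 c2@6 c3@10 c4@10, authorship ....12..34
After op 8 (delete): buffer="qwnlxa" (len 6), cursors c1@4 c2@4 c3@6 c4@6, authorship ......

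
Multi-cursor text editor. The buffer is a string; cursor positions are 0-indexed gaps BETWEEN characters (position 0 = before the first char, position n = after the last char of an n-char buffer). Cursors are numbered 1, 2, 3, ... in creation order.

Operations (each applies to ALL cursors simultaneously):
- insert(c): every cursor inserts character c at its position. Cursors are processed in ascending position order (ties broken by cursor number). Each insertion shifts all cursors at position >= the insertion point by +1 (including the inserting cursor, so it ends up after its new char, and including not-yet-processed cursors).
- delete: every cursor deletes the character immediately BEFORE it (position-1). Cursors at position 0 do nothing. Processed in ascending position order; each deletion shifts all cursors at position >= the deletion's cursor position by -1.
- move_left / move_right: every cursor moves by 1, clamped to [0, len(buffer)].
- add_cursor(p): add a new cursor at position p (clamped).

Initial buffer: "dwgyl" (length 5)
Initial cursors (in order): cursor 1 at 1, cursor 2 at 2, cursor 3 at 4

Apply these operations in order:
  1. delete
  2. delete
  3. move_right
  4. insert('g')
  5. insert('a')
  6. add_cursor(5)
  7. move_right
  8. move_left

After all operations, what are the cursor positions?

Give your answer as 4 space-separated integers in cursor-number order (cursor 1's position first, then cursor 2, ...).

Answer: 6 6 6 5

Derivation:
After op 1 (delete): buffer="gl" (len 2), cursors c1@0 c2@0 c3@1, authorship ..
After op 2 (delete): buffer="l" (len 1), cursors c1@0 c2@0 c3@0, authorship .
After op 3 (move_right): buffer="l" (len 1), cursors c1@1 c2@1 c3@1, authorship .
After op 4 (insert('g')): buffer="lggg" (len 4), cursors c1@4 c2@4 c3@4, authorship .123
After op 5 (insert('a')): buffer="lgggaaa" (len 7), cursors c1@7 c2@7 c3@7, authorship .123123
After op 6 (add_cursor(5)): buffer="lgggaaa" (len 7), cursors c4@5 c1@7 c2@7 c3@7, authorship .123123
After op 7 (move_right): buffer="lgggaaa" (len 7), cursors c4@6 c1@7 c2@7 c3@7, authorship .123123
After op 8 (move_left): buffer="lgggaaa" (len 7), cursors c4@5 c1@6 c2@6 c3@6, authorship .123123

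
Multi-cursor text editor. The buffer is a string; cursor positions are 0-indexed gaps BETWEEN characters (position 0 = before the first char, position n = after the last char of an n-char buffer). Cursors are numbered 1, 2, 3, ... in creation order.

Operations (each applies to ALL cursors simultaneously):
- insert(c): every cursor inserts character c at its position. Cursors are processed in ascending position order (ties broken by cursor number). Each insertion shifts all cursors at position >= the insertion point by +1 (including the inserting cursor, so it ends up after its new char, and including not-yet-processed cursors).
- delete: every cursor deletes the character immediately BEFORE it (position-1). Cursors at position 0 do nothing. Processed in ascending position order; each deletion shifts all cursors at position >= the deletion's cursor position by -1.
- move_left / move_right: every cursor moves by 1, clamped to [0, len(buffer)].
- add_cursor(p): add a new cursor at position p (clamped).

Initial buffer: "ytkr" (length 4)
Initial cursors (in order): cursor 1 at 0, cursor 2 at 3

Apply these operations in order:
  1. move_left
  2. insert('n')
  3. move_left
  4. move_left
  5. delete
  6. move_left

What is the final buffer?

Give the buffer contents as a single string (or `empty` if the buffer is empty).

After op 1 (move_left): buffer="ytkr" (len 4), cursors c1@0 c2@2, authorship ....
After op 2 (insert('n')): buffer="nytnkr" (len 6), cursors c1@1 c2@4, authorship 1..2..
After op 3 (move_left): buffer="nytnkr" (len 6), cursors c1@0 c2@3, authorship 1..2..
After op 4 (move_left): buffer="nytnkr" (len 6), cursors c1@0 c2@2, authorship 1..2..
After op 5 (delete): buffer="ntnkr" (len 5), cursors c1@0 c2@1, authorship 1.2..
After op 6 (move_left): buffer="ntnkr" (len 5), cursors c1@0 c2@0, authorship 1.2..

Answer: ntnkr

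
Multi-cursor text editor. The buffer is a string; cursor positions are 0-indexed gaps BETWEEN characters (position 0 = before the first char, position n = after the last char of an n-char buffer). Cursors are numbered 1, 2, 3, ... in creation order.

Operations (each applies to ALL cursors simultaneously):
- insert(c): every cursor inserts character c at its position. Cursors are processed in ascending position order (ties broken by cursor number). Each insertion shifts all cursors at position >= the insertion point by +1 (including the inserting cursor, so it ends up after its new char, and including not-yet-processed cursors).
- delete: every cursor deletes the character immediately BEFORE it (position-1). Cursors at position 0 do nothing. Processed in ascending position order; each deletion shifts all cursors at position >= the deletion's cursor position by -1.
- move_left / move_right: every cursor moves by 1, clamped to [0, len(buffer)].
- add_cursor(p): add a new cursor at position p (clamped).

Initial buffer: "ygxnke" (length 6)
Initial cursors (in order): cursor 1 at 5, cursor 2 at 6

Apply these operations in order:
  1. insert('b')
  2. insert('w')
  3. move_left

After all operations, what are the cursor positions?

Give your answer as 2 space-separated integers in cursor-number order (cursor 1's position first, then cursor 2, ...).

After op 1 (insert('b')): buffer="ygxnkbeb" (len 8), cursors c1@6 c2@8, authorship .....1.2
After op 2 (insert('w')): buffer="ygxnkbwebw" (len 10), cursors c1@7 c2@10, authorship .....11.22
After op 3 (move_left): buffer="ygxnkbwebw" (len 10), cursors c1@6 c2@9, authorship .....11.22

Answer: 6 9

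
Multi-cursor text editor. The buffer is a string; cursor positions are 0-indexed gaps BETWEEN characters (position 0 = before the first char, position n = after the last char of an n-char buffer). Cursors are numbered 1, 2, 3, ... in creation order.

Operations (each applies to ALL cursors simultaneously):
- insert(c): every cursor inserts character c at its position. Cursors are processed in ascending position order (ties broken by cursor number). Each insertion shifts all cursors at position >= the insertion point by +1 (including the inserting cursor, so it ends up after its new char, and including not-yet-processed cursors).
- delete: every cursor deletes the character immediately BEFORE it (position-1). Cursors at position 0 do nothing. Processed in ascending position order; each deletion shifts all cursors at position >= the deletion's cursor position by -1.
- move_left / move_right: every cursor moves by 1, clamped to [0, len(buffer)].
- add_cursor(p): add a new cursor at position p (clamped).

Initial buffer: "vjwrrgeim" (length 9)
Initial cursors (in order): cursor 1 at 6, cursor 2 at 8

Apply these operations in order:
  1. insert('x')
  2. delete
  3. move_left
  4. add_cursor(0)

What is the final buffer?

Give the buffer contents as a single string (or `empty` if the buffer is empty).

Answer: vjwrrgeim

Derivation:
After op 1 (insert('x')): buffer="vjwrrgxeixm" (len 11), cursors c1@7 c2@10, authorship ......1..2.
After op 2 (delete): buffer="vjwrrgeim" (len 9), cursors c1@6 c2@8, authorship .........
After op 3 (move_left): buffer="vjwrrgeim" (len 9), cursors c1@5 c2@7, authorship .........
After op 4 (add_cursor(0)): buffer="vjwrrgeim" (len 9), cursors c3@0 c1@5 c2@7, authorship .........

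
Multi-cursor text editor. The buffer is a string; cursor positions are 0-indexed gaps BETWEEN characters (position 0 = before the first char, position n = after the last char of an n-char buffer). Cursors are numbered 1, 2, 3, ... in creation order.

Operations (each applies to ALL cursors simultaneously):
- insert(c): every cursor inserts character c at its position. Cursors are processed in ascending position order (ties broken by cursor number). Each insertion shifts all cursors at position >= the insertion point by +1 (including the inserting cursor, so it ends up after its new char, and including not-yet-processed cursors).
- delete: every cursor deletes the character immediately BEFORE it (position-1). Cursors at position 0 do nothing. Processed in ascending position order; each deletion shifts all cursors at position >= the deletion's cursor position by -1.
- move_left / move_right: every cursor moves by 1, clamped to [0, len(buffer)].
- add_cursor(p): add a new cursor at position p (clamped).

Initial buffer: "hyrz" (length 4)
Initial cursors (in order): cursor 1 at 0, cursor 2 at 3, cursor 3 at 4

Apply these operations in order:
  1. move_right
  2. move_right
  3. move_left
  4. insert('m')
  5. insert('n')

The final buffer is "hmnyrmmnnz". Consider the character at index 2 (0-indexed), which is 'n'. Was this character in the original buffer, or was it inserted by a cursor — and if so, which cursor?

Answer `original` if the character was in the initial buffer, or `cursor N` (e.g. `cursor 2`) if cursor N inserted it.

Answer: cursor 1

Derivation:
After op 1 (move_right): buffer="hyrz" (len 4), cursors c1@1 c2@4 c3@4, authorship ....
After op 2 (move_right): buffer="hyrz" (len 4), cursors c1@2 c2@4 c3@4, authorship ....
After op 3 (move_left): buffer="hyrz" (len 4), cursors c1@1 c2@3 c3@3, authorship ....
After op 4 (insert('m')): buffer="hmyrmmz" (len 7), cursors c1@2 c2@6 c3@6, authorship .1..23.
After op 5 (insert('n')): buffer="hmnyrmmnnz" (len 10), cursors c1@3 c2@9 c3@9, authorship .11..2323.
Authorship (.=original, N=cursor N): . 1 1 . . 2 3 2 3 .
Index 2: author = 1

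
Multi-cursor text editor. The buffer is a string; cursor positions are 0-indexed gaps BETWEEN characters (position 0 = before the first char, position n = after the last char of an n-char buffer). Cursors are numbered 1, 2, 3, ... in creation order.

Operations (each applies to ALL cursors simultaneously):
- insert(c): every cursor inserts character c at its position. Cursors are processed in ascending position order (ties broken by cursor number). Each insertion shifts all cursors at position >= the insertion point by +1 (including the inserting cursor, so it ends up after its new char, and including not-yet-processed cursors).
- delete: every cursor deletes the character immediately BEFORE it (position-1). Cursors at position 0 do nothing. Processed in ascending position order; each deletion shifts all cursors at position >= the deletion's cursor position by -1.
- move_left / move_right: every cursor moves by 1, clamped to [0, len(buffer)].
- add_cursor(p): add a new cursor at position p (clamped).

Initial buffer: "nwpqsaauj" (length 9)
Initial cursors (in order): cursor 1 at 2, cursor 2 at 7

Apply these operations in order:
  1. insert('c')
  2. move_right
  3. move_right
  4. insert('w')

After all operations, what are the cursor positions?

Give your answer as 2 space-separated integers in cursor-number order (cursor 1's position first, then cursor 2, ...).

After op 1 (insert('c')): buffer="nwcpqsaacuj" (len 11), cursors c1@3 c2@9, authorship ..1.....2..
After op 2 (move_right): buffer="nwcpqsaacuj" (len 11), cursors c1@4 c2@10, authorship ..1.....2..
After op 3 (move_right): buffer="nwcpqsaacuj" (len 11), cursors c1@5 c2@11, authorship ..1.....2..
After op 4 (insert('w')): buffer="nwcpqwsaacujw" (len 13), cursors c1@6 c2@13, authorship ..1..1...2..2

Answer: 6 13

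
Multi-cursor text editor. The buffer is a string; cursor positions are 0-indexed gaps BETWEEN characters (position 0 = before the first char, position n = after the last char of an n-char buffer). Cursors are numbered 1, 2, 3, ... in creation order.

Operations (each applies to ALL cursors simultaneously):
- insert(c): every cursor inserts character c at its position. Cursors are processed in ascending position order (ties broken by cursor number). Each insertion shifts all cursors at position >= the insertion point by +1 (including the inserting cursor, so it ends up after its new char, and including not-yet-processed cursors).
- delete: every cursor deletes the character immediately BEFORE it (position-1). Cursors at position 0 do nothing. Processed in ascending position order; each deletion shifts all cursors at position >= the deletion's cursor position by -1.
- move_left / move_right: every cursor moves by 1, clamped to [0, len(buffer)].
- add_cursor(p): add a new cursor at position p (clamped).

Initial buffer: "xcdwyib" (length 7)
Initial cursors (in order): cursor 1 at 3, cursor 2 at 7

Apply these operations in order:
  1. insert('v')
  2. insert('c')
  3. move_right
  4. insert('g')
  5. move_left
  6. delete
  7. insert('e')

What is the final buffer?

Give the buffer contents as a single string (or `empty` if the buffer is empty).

Answer: xcdvcegyibveg

Derivation:
After op 1 (insert('v')): buffer="xcdvwyibv" (len 9), cursors c1@4 c2@9, authorship ...1....2
After op 2 (insert('c')): buffer="xcdvcwyibvc" (len 11), cursors c1@5 c2@11, authorship ...11....22
After op 3 (move_right): buffer="xcdvcwyibvc" (len 11), cursors c1@6 c2@11, authorship ...11....22
After op 4 (insert('g')): buffer="xcdvcwgyibvcg" (len 13), cursors c1@7 c2@13, authorship ...11.1...222
After op 5 (move_left): buffer="xcdvcwgyibvcg" (len 13), cursors c1@6 c2@12, authorship ...11.1...222
After op 6 (delete): buffer="xcdvcgyibvg" (len 11), cursors c1@5 c2@10, authorship ...111...22
After op 7 (insert('e')): buffer="xcdvcegyibveg" (len 13), cursors c1@6 c2@12, authorship ...1111...222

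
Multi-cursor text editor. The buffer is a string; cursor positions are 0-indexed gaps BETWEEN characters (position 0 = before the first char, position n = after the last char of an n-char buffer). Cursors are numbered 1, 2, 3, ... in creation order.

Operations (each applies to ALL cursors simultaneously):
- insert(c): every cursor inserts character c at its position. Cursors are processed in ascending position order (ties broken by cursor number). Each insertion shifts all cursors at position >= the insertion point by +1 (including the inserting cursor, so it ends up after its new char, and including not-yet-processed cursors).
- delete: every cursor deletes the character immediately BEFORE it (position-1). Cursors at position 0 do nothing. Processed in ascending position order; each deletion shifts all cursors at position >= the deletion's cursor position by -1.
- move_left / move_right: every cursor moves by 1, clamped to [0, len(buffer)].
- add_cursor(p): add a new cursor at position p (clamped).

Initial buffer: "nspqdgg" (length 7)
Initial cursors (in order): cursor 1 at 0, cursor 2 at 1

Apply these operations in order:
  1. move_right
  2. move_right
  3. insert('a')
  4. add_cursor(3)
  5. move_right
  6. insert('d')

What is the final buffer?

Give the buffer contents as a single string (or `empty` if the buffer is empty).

Answer: nsapddaqddgg

Derivation:
After op 1 (move_right): buffer="nspqdgg" (len 7), cursors c1@1 c2@2, authorship .......
After op 2 (move_right): buffer="nspqdgg" (len 7), cursors c1@2 c2@3, authorship .......
After op 3 (insert('a')): buffer="nsapaqdgg" (len 9), cursors c1@3 c2@5, authorship ..1.2....
After op 4 (add_cursor(3)): buffer="nsapaqdgg" (len 9), cursors c1@3 c3@3 c2@5, authorship ..1.2....
After op 5 (move_right): buffer="nsapaqdgg" (len 9), cursors c1@4 c3@4 c2@6, authorship ..1.2....
After op 6 (insert('d')): buffer="nsapddaqddgg" (len 12), cursors c1@6 c3@6 c2@9, authorship ..1.132.2...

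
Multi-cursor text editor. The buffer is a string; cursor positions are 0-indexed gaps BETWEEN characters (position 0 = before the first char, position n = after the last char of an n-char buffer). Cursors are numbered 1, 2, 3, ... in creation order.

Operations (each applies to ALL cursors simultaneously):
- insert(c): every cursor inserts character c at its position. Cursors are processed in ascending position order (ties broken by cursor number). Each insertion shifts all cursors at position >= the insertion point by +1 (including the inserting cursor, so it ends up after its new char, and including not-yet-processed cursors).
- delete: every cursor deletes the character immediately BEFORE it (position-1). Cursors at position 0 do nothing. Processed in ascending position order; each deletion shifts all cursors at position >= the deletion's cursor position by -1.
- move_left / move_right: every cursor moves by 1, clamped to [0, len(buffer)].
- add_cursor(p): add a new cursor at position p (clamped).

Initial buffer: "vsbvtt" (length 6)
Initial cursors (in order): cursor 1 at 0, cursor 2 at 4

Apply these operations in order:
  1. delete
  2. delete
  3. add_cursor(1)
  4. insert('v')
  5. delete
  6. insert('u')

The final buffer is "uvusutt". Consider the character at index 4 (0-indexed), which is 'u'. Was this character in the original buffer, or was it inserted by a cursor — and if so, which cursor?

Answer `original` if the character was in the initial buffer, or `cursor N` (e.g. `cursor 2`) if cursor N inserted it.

Answer: cursor 2

Derivation:
After op 1 (delete): buffer="vsbtt" (len 5), cursors c1@0 c2@3, authorship .....
After op 2 (delete): buffer="vstt" (len 4), cursors c1@0 c2@2, authorship ....
After op 3 (add_cursor(1)): buffer="vstt" (len 4), cursors c1@0 c3@1 c2@2, authorship ....
After op 4 (insert('v')): buffer="vvvsvtt" (len 7), cursors c1@1 c3@3 c2@5, authorship 1.3.2..
After op 5 (delete): buffer="vstt" (len 4), cursors c1@0 c3@1 c2@2, authorship ....
After op 6 (insert('u')): buffer="uvusutt" (len 7), cursors c1@1 c3@3 c2@5, authorship 1.3.2..
Authorship (.=original, N=cursor N): 1 . 3 . 2 . .
Index 4: author = 2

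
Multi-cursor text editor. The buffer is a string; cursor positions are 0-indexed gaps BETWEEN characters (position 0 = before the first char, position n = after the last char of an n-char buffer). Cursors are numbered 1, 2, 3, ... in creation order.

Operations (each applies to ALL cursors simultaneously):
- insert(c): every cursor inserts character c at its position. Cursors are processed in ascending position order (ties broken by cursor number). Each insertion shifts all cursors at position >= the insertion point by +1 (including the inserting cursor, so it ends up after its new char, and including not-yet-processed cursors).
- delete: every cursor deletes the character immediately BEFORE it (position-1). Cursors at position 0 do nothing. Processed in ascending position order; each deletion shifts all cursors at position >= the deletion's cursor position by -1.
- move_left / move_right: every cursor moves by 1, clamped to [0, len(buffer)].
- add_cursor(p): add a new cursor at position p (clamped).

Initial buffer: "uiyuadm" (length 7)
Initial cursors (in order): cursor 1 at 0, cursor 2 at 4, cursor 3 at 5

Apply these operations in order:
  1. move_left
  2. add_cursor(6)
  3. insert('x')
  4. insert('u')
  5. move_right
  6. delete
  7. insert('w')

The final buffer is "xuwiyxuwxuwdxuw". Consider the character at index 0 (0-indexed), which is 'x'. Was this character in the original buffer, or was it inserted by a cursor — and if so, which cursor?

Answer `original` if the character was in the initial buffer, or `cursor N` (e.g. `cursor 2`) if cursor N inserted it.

After op 1 (move_left): buffer="uiyuadm" (len 7), cursors c1@0 c2@3 c3@4, authorship .......
After op 2 (add_cursor(6)): buffer="uiyuadm" (len 7), cursors c1@0 c2@3 c3@4 c4@6, authorship .......
After op 3 (insert('x')): buffer="xuiyxuxadxm" (len 11), cursors c1@1 c2@5 c3@7 c4@10, authorship 1...2.3..4.
After op 4 (insert('u')): buffer="xuuiyxuuxuadxum" (len 15), cursors c1@2 c2@7 c3@10 c4@14, authorship 11...22.33..44.
After op 5 (move_right): buffer="xuuiyxuuxuadxum" (len 15), cursors c1@3 c2@8 c3@11 c4@15, authorship 11...22.33..44.
After op 6 (delete): buffer="xuiyxuxudxu" (len 11), cursors c1@2 c2@6 c3@8 c4@11, authorship 11..2233.44
After op 7 (insert('w')): buffer="xuwiyxuwxuwdxuw" (len 15), cursors c1@3 c2@8 c3@11 c4@15, authorship 111..222333.444
Authorship (.=original, N=cursor N): 1 1 1 . . 2 2 2 3 3 3 . 4 4 4
Index 0: author = 1

Answer: cursor 1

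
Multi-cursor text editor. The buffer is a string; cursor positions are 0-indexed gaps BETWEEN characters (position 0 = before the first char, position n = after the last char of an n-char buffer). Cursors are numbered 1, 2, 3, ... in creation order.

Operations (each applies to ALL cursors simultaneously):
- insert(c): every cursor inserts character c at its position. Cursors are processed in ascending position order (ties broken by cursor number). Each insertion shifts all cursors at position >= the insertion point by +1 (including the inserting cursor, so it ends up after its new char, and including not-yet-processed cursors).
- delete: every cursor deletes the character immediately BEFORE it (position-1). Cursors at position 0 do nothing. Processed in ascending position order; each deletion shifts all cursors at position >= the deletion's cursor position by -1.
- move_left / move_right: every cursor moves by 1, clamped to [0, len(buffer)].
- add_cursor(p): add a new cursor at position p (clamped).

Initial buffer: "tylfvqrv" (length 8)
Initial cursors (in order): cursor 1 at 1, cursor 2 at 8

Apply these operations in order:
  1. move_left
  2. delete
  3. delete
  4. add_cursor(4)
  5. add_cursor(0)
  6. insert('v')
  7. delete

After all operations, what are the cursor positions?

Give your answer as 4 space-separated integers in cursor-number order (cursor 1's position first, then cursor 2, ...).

Answer: 0 5 4 0

Derivation:
After op 1 (move_left): buffer="tylfvqrv" (len 8), cursors c1@0 c2@7, authorship ........
After op 2 (delete): buffer="tylfvqv" (len 7), cursors c1@0 c2@6, authorship .......
After op 3 (delete): buffer="tylfvv" (len 6), cursors c1@0 c2@5, authorship ......
After op 4 (add_cursor(4)): buffer="tylfvv" (len 6), cursors c1@0 c3@4 c2@5, authorship ......
After op 5 (add_cursor(0)): buffer="tylfvv" (len 6), cursors c1@0 c4@0 c3@4 c2@5, authorship ......
After op 6 (insert('v')): buffer="vvtylfvvvv" (len 10), cursors c1@2 c4@2 c3@7 c2@9, authorship 14....3.2.
After op 7 (delete): buffer="tylfvv" (len 6), cursors c1@0 c4@0 c3@4 c2@5, authorship ......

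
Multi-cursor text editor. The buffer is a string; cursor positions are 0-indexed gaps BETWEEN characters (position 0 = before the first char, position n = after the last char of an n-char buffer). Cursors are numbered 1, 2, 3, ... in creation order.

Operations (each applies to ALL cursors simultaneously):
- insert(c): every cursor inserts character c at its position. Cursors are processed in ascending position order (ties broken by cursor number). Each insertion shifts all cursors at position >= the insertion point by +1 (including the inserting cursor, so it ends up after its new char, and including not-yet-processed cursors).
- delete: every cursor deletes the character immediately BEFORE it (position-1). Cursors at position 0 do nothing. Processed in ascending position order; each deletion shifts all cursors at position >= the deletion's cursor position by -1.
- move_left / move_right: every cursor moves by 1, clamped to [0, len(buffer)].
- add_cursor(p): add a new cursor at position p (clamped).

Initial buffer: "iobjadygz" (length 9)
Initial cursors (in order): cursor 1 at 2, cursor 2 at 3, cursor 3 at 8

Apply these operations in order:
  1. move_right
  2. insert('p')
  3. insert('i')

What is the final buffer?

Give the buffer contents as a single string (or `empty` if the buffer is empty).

Answer: iobpijpiadygzpi

Derivation:
After op 1 (move_right): buffer="iobjadygz" (len 9), cursors c1@3 c2@4 c3@9, authorship .........
After op 2 (insert('p')): buffer="iobpjpadygzp" (len 12), cursors c1@4 c2@6 c3@12, authorship ...1.2.....3
After op 3 (insert('i')): buffer="iobpijpiadygzpi" (len 15), cursors c1@5 c2@8 c3@15, authorship ...11.22.....33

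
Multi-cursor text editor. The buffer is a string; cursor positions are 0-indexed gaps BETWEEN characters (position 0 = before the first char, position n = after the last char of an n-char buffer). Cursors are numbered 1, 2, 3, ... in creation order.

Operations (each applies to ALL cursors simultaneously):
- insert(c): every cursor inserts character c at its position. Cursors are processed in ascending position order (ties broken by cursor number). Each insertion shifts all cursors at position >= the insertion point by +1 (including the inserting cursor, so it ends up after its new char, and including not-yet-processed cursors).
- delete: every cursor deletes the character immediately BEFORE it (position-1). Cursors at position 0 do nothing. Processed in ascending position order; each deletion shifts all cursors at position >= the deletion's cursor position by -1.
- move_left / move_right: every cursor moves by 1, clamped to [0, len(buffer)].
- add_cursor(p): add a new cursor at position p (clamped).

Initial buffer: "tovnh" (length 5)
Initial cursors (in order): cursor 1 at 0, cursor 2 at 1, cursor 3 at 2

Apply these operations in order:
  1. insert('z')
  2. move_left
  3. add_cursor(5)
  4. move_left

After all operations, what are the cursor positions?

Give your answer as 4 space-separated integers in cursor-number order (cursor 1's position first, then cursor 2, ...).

Answer: 0 1 3 4

Derivation:
After op 1 (insert('z')): buffer="ztzozvnh" (len 8), cursors c1@1 c2@3 c3@5, authorship 1.2.3...
After op 2 (move_left): buffer="ztzozvnh" (len 8), cursors c1@0 c2@2 c3@4, authorship 1.2.3...
After op 3 (add_cursor(5)): buffer="ztzozvnh" (len 8), cursors c1@0 c2@2 c3@4 c4@5, authorship 1.2.3...
After op 4 (move_left): buffer="ztzozvnh" (len 8), cursors c1@0 c2@1 c3@3 c4@4, authorship 1.2.3...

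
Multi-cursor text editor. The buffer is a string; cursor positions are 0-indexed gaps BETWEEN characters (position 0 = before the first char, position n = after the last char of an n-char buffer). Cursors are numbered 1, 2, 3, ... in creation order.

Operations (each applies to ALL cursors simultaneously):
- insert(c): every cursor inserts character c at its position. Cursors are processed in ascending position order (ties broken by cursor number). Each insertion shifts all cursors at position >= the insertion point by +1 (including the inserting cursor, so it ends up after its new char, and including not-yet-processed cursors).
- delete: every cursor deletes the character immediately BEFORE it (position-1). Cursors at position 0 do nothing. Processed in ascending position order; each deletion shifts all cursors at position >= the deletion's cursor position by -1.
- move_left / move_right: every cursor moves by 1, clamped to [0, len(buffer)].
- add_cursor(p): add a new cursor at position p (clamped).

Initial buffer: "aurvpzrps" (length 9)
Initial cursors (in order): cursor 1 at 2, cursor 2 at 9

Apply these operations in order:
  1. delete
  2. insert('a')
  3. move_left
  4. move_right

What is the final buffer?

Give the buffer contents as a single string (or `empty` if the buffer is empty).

Answer: aarvpzrpa

Derivation:
After op 1 (delete): buffer="arvpzrp" (len 7), cursors c1@1 c2@7, authorship .......
After op 2 (insert('a')): buffer="aarvpzrpa" (len 9), cursors c1@2 c2@9, authorship .1......2
After op 3 (move_left): buffer="aarvpzrpa" (len 9), cursors c1@1 c2@8, authorship .1......2
After op 4 (move_right): buffer="aarvpzrpa" (len 9), cursors c1@2 c2@9, authorship .1......2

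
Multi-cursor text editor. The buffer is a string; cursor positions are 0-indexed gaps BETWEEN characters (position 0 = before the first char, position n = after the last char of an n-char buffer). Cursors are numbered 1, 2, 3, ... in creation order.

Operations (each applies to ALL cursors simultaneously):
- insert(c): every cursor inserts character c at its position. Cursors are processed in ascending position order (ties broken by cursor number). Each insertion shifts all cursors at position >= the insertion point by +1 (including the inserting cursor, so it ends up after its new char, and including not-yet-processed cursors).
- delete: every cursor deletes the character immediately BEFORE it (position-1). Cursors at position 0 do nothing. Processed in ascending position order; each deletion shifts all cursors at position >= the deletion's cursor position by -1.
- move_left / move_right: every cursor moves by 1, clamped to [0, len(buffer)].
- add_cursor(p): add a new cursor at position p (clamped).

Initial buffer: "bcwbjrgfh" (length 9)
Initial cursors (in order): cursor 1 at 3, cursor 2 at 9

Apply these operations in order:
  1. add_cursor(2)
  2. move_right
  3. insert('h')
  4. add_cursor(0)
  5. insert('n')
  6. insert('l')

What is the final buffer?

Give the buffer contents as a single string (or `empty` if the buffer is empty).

Answer: nlbcwhnlbhnljrgfhhnl

Derivation:
After op 1 (add_cursor(2)): buffer="bcwbjrgfh" (len 9), cursors c3@2 c1@3 c2@9, authorship .........
After op 2 (move_right): buffer="bcwbjrgfh" (len 9), cursors c3@3 c1@4 c2@9, authorship .........
After op 3 (insert('h')): buffer="bcwhbhjrgfhh" (len 12), cursors c3@4 c1@6 c2@12, authorship ...3.1.....2
After op 4 (add_cursor(0)): buffer="bcwhbhjrgfhh" (len 12), cursors c4@0 c3@4 c1@6 c2@12, authorship ...3.1.....2
After op 5 (insert('n')): buffer="nbcwhnbhnjrgfhhn" (len 16), cursors c4@1 c3@6 c1@9 c2@16, authorship 4...33.11.....22
After op 6 (insert('l')): buffer="nlbcwhnlbhnljrgfhhnl" (len 20), cursors c4@2 c3@8 c1@12 c2@20, authorship 44...333.111.....222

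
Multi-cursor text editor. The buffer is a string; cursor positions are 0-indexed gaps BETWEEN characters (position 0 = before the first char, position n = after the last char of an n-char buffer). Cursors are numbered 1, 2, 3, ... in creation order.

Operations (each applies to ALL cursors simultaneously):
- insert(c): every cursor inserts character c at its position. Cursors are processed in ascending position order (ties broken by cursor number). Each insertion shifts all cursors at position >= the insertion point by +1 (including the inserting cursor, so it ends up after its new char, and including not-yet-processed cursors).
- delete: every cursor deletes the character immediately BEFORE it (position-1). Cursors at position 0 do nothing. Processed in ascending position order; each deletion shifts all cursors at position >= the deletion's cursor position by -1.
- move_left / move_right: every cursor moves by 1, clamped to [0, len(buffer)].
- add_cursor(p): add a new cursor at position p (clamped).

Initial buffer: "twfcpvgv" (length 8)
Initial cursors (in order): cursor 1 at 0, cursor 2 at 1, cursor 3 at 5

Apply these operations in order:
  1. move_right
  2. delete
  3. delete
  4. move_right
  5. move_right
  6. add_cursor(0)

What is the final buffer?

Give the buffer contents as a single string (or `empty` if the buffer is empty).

After op 1 (move_right): buffer="twfcpvgv" (len 8), cursors c1@1 c2@2 c3@6, authorship ........
After op 2 (delete): buffer="fcpgv" (len 5), cursors c1@0 c2@0 c3@3, authorship .....
After op 3 (delete): buffer="fcgv" (len 4), cursors c1@0 c2@0 c3@2, authorship ....
After op 4 (move_right): buffer="fcgv" (len 4), cursors c1@1 c2@1 c3@3, authorship ....
After op 5 (move_right): buffer="fcgv" (len 4), cursors c1@2 c2@2 c3@4, authorship ....
After op 6 (add_cursor(0)): buffer="fcgv" (len 4), cursors c4@0 c1@2 c2@2 c3@4, authorship ....

Answer: fcgv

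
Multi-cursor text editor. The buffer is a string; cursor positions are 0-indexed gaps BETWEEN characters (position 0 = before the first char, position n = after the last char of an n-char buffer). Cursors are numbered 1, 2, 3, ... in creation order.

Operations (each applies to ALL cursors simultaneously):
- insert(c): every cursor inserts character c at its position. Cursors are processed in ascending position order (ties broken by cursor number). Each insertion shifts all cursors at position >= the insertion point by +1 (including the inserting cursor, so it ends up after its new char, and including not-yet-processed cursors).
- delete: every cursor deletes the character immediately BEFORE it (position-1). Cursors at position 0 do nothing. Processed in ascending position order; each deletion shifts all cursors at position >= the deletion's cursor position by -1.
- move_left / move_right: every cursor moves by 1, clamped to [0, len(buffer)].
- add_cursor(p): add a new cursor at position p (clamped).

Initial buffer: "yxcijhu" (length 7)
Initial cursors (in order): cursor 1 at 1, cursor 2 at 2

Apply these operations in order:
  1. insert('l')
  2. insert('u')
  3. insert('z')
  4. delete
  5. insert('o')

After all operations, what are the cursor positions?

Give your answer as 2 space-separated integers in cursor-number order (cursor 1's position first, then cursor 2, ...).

Answer: 4 8

Derivation:
After op 1 (insert('l')): buffer="ylxlcijhu" (len 9), cursors c1@2 c2@4, authorship .1.2.....
After op 2 (insert('u')): buffer="yluxlucijhu" (len 11), cursors c1@3 c2@6, authorship .11.22.....
After op 3 (insert('z')): buffer="yluzxluzcijhu" (len 13), cursors c1@4 c2@8, authorship .111.222.....
After op 4 (delete): buffer="yluxlucijhu" (len 11), cursors c1@3 c2@6, authorship .11.22.....
After op 5 (insert('o')): buffer="yluoxluocijhu" (len 13), cursors c1@4 c2@8, authorship .111.222.....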